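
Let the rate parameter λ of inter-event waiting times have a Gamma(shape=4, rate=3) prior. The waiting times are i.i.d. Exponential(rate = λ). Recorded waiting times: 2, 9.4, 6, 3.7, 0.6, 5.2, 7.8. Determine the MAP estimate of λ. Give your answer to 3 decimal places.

The Exponential(rate=λ) likelihood is ∝ λ^n e^(−λΣtᵢ). Here n = 7 and Σtᵢ = 2 + 9.4 + 6 + 3.7 + 0.6 + 5.2 + 7.8 = 34.7.
Posterior ∝ λ^3e^(−3λ) · λ^7e^(−34.7λ) = λ^10e^(−37.7λ), i.e. Gamma(11, 37.7).
Mode = (a−1)/b = 10/37.7 ≈ 0.265.

λ̂_MAP = 0.265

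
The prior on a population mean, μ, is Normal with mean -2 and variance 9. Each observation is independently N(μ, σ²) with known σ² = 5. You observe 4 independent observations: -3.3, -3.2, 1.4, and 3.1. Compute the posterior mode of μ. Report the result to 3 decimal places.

n = 4; x̄ = ((-3.3) + (-3.2) + 1.4 + 3.1)/4 = -2/4 = -0.5.
For a Normal prior and Normal likelihood with known variance, the posterior is Normal; its mode equals its mean, the precision-weighted average.
Prior precision 1/σ₀² = 1/9; data precision n/σ² = 4/5 = 0.8.
μ̂ = ((1/9)·(-2) + 0.8·(-0.5)) / (1/9 + 0.8) = (-28/45)/(41/45) = -28/41 ≈ -0.683.

μ̂_MAP = -0.683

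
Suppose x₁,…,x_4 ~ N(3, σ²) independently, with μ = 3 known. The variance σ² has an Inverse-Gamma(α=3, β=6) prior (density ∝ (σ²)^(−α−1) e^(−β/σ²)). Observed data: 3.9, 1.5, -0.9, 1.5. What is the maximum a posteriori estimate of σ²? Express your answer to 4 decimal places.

Sum of squared deviations about the known mean: SS = (3.9−3)² + (1.5−3)² + (-0.9−3)² + (1.5−3)² = 20.52.
The Normal likelihood contributes (σ²)^(−n/2) exp(−SS/(2σ²)), so the posterior is Inverse-Gamma(α + n/2, β + SS/2) = Inverse-Gamma(5, 16.26).
The mode of Inverse-Gamma(a, b) is b/(a+1) = 16.26/6 ≈ 2.7100.

σ̂²_MAP = 2.7100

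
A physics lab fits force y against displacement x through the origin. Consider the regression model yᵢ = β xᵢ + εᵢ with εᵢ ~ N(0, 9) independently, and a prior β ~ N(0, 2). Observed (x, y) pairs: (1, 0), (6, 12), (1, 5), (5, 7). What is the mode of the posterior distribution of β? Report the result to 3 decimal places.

log p(β | y) = −Σ(yᵢ − βxᵢ)²/(2·9) − β²/(2·2) + const.
Setting the derivative to zero: Σxᵢ(yᵢ − βxᵢ)/9 − β/2 = 0, so β = Σxᵢyᵢ / (Σxᵢ² + σ²/τ²).
Σxᵢyᵢ = 1·0 + 6·12 + 1·5 + 5·7 = 112; Σxᵢ² = 63; σ²/τ² = 4.5.
β̂_MAP = 112 / (63 + 4.5) = 112/67.5 ≈ 1.659.

β̂_MAP = 1.659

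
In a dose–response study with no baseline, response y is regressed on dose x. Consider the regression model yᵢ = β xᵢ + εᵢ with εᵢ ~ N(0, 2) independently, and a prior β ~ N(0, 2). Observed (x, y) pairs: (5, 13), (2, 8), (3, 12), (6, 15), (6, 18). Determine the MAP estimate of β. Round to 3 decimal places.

β̂_MAP = 2.838

log p(β | y) = −Σ(yᵢ − βxᵢ)²/(2·2) − β²/(2·2) + const.
Setting the derivative to zero: Σxᵢ(yᵢ − βxᵢ)/2 − β/2 = 0, so β = Σxᵢyᵢ / (Σxᵢ² + σ²/τ²).
Σxᵢyᵢ = 5·13 + 2·8 + 3·12 + 6·15 + 6·18 = 315; Σxᵢ² = 110; σ²/τ² = 1.
β̂_MAP = 315 / (110 + 1) = 315/111 ≈ 2.838.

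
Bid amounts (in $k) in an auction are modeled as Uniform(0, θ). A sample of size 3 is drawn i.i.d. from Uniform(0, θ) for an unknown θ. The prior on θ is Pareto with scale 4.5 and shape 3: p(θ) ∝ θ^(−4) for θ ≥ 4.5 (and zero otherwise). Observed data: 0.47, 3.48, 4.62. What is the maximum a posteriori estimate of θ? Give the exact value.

The Uniform(0, θ) likelihood is θ^(−n) for θ ≥ max(xᵢ), zero otherwise. Here max(xᵢ) = 4.62.
Posterior ∝ θ^(−4) · θ^(−3) = θ^(−7) on θ ≥ max(4.5, 4.62) = 4.62.
This density is strictly decreasing in θ, so the posterior mode lies at the lower boundary of the support.

θ̂_MAP = 4.62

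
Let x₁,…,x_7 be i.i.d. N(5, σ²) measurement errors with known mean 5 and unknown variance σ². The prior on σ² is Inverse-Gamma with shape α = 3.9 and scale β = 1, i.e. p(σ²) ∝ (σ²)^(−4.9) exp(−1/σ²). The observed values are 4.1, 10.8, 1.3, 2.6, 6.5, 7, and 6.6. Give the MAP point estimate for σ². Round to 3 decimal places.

Sum of squared deviations about the known mean: SS = (4.1−5)² + (10.8−5)² + (1.3−5)² + (2.6−5)² + (6.5−5)² + (7−5)² + (6.6−5)² = 62.71.
The Normal likelihood contributes (σ²)^(−n/2) exp(−SS/(2σ²)), so the posterior is Inverse-Gamma(α + n/2, β + SS/2) = Inverse-Gamma(7.4, 32.355).
The mode of Inverse-Gamma(a, b) is b/(a+1) = 32.355/8.4 ≈ 3.852.

σ̂²_MAP = 3.852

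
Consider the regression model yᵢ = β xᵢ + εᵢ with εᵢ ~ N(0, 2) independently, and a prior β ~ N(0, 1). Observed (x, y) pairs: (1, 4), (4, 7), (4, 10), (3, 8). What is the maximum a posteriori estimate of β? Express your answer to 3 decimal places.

log p(β | y) = −Σ(yᵢ − βxᵢ)²/(2·2) − β²/(2·1) + const.
Setting the derivative to zero: Σxᵢ(yᵢ − βxᵢ)/2 − β/1 = 0, so β = Σxᵢyᵢ / (Σxᵢ² + σ²/τ²).
Σxᵢyᵢ = 1·4 + 4·7 + 4·10 + 3·8 = 96; Σxᵢ² = 42; σ²/τ² = 2.
β̂_MAP = 96 / (42 + 2) = 96/44 ≈ 2.182.

β̂_MAP = 2.182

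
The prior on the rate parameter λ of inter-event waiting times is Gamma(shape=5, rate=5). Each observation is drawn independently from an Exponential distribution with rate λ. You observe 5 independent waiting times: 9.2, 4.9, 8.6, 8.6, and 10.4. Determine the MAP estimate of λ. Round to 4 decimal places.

λ̂_MAP = 0.1927

The Exponential(rate=λ) likelihood is ∝ λ^n e^(−λΣtᵢ). Here n = 5 and Σtᵢ = 9.2 + 4.9 + 8.6 + 8.6 + 10.4 = 41.7.
Posterior ∝ λ^4e^(−5λ) · λ^5e^(−41.7λ) = λ^9e^(−46.7λ), i.e. Gamma(10, 46.7).
Mode = (a−1)/b = 9/46.7 ≈ 0.1927.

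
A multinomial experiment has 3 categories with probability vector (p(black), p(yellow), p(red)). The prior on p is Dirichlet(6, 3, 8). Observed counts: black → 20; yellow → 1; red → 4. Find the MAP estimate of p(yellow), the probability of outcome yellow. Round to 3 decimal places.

MAP estimate of p(yellow) = 0.077

The posterior is Dirichlet(αᵢ + nᵢ) = Dirichlet(26, 4, 12).
For a Dirichlet(a₁,…,a_K) with all aᵢ > 1, the mode has j-th component (aⱼ − 1)/(Σaᵢ − K).
Here Σaᵢ = 42 and K = 3, so p(yellow) = (4 − 1)/(42 − 3) = 3/39 ≈ 0.077.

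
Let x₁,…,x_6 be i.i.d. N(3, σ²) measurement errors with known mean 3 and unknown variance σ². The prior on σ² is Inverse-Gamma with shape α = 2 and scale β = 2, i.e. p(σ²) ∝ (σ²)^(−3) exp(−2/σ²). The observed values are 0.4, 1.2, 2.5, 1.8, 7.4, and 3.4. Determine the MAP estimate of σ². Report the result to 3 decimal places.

σ̂²_MAP = 2.934

Sum of squared deviations about the known mean: SS = (0.4−3)² + (1.2−3)² + (2.5−3)² + (1.8−3)² + (7.4−3)² + (3.4−3)² = 31.21.
The Normal likelihood contributes (σ²)^(−n/2) exp(−SS/(2σ²)), so the posterior is Inverse-Gamma(α + n/2, β + SS/2) = Inverse-Gamma(5, 17.605).
The mode of Inverse-Gamma(a, b) is b/(a+1) = 17.605/6 ≈ 2.934.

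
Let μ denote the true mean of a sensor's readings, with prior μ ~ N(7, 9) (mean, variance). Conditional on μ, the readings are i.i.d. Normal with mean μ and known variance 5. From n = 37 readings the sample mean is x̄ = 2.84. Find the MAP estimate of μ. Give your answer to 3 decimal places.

n = 37, x̄ = 2.84.
For a Normal prior and Normal likelihood with known variance, the posterior is Normal; its mode equals its mean, the precision-weighted average.
Prior precision 1/σ₀² = 1/9; data precision n/σ² = 37/5 = 7.4.
μ̂ = ((1/9)·7 + 7.4·2.84) / (1/9 + 7.4) = (24518/1125)/(338/45) = 943/325 ≈ 2.902.

μ̂_MAP = 2.902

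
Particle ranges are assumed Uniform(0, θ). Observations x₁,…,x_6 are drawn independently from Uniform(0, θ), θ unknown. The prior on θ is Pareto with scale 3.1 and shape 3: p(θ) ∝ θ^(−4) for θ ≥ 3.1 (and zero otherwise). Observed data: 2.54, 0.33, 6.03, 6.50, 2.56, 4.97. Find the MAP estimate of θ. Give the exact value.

θ̂_MAP = 6.50

The Uniform(0, θ) likelihood is θ^(−n) for θ ≥ max(xᵢ), zero otherwise. Here max(xᵢ) = 6.50.
Posterior ∝ θ^(−4) · θ^(−6) = θ^(−10) on θ ≥ max(3.1, 6.50) = 6.50.
This density is strictly decreasing in θ, so the posterior mode lies at the lower boundary of the support.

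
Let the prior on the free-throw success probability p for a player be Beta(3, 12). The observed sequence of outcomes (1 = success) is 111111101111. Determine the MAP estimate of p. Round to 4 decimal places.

Prior: Beta(3, 12).
Data: 11 successes in 12 trials (from the sequence). The binomial likelihood contributes p^11(1−p)^1, so the posterior is Beta(3+11, 12+1) = Beta(14, 13).
For Beta(a, b) with a, b > 1 the mode is (a−1)/(a+b−2) = 13/25 ≈ 0.5200.

p̂_MAP = 0.5200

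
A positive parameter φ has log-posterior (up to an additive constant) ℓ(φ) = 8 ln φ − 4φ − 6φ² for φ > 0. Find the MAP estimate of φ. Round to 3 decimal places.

ℓ'(φ) = 8/φ − 4 − 12φ. Setting this to zero and multiplying by φ: 12φ² + 4φ − 8 = 0.
φ = (−4 + √(4² + 4·12·8)) / (2·12) = (−4 + √400) / 24 = (−4 + 20)/24 = 2/3.
ℓ''(φ) = −8/φ² − 12 < 0, confirming a maximum.

φ̂_MAP = 0.667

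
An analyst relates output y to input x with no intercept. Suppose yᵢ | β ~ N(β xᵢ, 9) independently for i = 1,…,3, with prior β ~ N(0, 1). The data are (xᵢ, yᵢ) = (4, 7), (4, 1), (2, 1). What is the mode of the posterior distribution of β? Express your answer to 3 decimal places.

β̂_MAP = 0.756

log p(β | y) = −Σ(yᵢ − βxᵢ)²/(2·9) − β²/(2·1) + const.
Setting the derivative to zero: Σxᵢ(yᵢ − βxᵢ)/9 − β/1 = 0, so β = Σxᵢyᵢ / (Σxᵢ² + σ²/τ²).
Σxᵢyᵢ = 4·7 + 4·1 + 2·1 = 34; Σxᵢ² = 36; σ²/τ² = 9.
β̂_MAP = 34 / (36 + 9) = 34/45 ≈ 0.756.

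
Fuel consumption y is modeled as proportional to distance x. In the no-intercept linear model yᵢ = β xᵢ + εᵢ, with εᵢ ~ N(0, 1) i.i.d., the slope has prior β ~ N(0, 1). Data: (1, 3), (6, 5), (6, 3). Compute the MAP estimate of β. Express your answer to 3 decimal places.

log p(β | y) = −Σ(yᵢ − βxᵢ)²/(2·1) − β²/(2·1) + const.
Setting the derivative to zero: Σxᵢ(yᵢ − βxᵢ)/1 − β/1 = 0, so β = Σxᵢyᵢ / (Σxᵢ² + σ²/τ²).
Σxᵢyᵢ = 1·3 + 6·5 + 6·3 = 51; Σxᵢ² = 73; σ²/τ² = 1.
β̂_MAP = 51 / (73 + 1) = 51/74 ≈ 0.689.

β̂_MAP = 0.689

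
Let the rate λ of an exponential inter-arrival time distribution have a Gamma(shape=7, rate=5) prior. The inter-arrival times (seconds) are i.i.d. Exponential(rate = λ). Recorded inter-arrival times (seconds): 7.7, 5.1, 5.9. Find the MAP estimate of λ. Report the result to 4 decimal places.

λ̂_MAP = 0.3797

The Exponential(rate=λ) likelihood is ∝ λ^n e^(−λΣtᵢ). Here n = 3 and Σtᵢ = 7.7 + 5.1 + 5.9 = 18.7.
Posterior ∝ λ^6e^(−5λ) · λ^3e^(−18.7λ) = λ^9e^(−23.7λ), i.e. Gamma(10, 23.7).
Mode = (a−1)/b = 9/23.7 ≈ 0.3797.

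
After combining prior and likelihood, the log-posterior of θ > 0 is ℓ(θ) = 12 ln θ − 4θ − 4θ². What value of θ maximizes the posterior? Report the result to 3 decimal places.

ℓ'(θ) = 12/θ − 4 − 8θ. Setting this to zero and multiplying by θ: 8θ² + 4θ − 12 = 0.
θ = (−4 + √(4² + 4·8·12)) / (2·8) = (−4 + √400) / 16 = (−4 + 20)/16 = 1.
ℓ''(θ) = −12/θ² − 8 < 0, confirming a maximum.

θ̂_MAP = 1.000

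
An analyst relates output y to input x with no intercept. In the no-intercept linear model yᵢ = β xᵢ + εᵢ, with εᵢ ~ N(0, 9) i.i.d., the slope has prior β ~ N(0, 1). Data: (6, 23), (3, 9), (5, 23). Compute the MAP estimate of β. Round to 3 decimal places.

log p(β | y) = −Σ(yᵢ − βxᵢ)²/(2·9) − β²/(2·1) + const.
Setting the derivative to zero: Σxᵢ(yᵢ − βxᵢ)/9 − β/1 = 0, so β = Σxᵢyᵢ / (Σxᵢ² + σ²/τ²).
Σxᵢyᵢ = 6·23 + 3·9 + 5·23 = 280; Σxᵢ² = 70; σ²/τ² = 9.
β̂_MAP = 280 / (70 + 9) = 280/79 ≈ 3.544.

β̂_MAP = 3.544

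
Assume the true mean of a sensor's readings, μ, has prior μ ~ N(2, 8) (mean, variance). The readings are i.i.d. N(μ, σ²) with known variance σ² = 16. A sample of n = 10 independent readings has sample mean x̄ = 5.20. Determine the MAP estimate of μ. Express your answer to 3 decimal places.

μ̂_MAP = 4.667

n = 10, x̄ = 5.20.
For a Normal prior and Normal likelihood with known variance, the posterior is Normal; its mode equals its mean, the precision-weighted average.
Prior precision 1/σ₀² = 1/8 = 0.125; data precision n/σ² = 10/16 = 0.625.
μ̂ = (0.125·2 + 0.625·5.2) / (0.125 + 0.625) = 3.5/0.75 = 14/3 ≈ 4.667.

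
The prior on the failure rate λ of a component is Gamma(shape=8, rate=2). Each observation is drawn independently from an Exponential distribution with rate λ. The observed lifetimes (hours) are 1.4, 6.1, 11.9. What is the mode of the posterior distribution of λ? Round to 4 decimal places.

The Exponential(rate=λ) likelihood is ∝ λ^n e^(−λΣtᵢ). Here n = 3 and Σtᵢ = 1.4 + 6.1 + 11.9 = 19.4.
Posterior ∝ λ^7e^(−2λ) · λ^3e^(−19.4λ) = λ^10e^(−21.4λ), i.e. Gamma(11, 21.4).
Mode = (a−1)/b = 10/21.4 ≈ 0.4673.

λ̂_MAP = 0.4673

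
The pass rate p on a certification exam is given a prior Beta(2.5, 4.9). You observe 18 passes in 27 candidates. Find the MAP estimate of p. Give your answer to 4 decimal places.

Prior: Beta(2.5, 4.9).
Data: 18 successes in 27 trials. The binomial likelihood contributes p^18(1−p)^9, so the posterior is Beta(2.5+18, 4.9+9) = Beta(20.5, 13.9).
For Beta(a, b) with a, b > 1 the mode is (a−1)/(a+b−2) = 19.5/32.4 ≈ 0.6019.

p̂_MAP = 0.6019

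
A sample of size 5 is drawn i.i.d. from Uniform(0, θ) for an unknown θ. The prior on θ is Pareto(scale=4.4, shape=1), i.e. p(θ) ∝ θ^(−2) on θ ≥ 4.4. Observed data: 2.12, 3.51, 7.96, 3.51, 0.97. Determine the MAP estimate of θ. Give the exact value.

The Uniform(0, θ) likelihood is θ^(−n) for θ ≥ max(xᵢ), zero otherwise. Here max(xᵢ) = 7.96.
Posterior ∝ θ^(−2) · θ^(−5) = θ^(−7) on θ ≥ max(4.4, 7.96) = 7.96.
This density is strictly decreasing in θ, so the posterior mode lies at the lower boundary of the support.

θ̂_MAP = 7.96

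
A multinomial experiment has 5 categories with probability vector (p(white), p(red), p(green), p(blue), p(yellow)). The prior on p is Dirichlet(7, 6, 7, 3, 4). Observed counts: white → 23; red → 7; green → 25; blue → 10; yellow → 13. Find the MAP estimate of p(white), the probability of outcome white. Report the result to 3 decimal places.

The posterior is Dirichlet(αᵢ + nᵢ) = Dirichlet(30, 13, 32, 13, 17).
For a Dirichlet(a₁,…,a_K) with all aᵢ > 1, the mode has j-th component (aⱼ − 1)/(Σaᵢ − K).
Here Σaᵢ = 105 and K = 5, so p(white) = (30 − 1)/(105 − 5) = 29/100 ≈ 0.290.

MAP estimate of p(white) = 0.290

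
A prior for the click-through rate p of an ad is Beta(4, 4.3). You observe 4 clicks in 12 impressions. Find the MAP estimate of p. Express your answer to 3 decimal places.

p̂_MAP = 0.383

Prior: Beta(4, 4.3).
Data: 4 successes in 12 trials. The binomial likelihood contributes p^4(1−p)^8, so the posterior is Beta(4+4, 4.3+8) = Beta(8, 12.3).
For Beta(a, b) with a, b > 1 the mode is (a−1)/(a+b−2) = 7/18.3 ≈ 0.383.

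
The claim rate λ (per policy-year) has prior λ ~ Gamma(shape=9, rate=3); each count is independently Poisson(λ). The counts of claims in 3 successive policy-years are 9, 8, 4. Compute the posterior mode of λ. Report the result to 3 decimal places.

λ̂_MAP = 4.833

Σxᵢ = 9+8+4 = 21, with n = 3.
Posterior ∝ λ^8e^(−3λ) · λ^21e^(−3λ) = λ^29e^(−6λ), i.e. Gamma(shape=30, rate=6).
The mode of a Gamma(a, b) with a ≥ 1 (shape–rate) is (a−1)/b = 29/6 ≈ 4.833.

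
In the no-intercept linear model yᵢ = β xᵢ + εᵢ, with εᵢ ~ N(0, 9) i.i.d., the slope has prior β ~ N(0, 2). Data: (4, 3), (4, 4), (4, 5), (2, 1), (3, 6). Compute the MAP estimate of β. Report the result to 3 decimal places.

log p(β | y) = −Σ(yᵢ − βxᵢ)²/(2·9) − β²/(2·2) + const.
Setting the derivative to zero: Σxᵢ(yᵢ − βxᵢ)/9 − β/2 = 0, so β = Σxᵢyᵢ / (Σxᵢ² + σ²/τ²).
Σxᵢyᵢ = 4·3 + 4·4 + 4·5 + 2·1 + 3·6 = 68; Σxᵢ² = 61; σ²/τ² = 4.5.
β̂_MAP = 68 / (61 + 4.5) = 68/65.5 ≈ 1.038.

β̂_MAP = 1.038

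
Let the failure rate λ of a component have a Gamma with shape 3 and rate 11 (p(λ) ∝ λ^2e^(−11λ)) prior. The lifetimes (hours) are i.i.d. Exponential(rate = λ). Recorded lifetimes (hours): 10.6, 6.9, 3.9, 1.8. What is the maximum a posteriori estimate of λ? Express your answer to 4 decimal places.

The Exponential(rate=λ) likelihood is ∝ λ^n e^(−λΣtᵢ). Here n = 4 and Σtᵢ = 10.6 + 6.9 + 3.9 + 1.8 = 23.2.
Posterior ∝ λ^2e^(−11λ) · λ^4e^(−23.2λ) = λ^6e^(−34.2λ), i.e. Gamma(7, 34.2).
Mode = (a−1)/b = 6/34.2 ≈ 0.1754.

λ̂_MAP = 0.1754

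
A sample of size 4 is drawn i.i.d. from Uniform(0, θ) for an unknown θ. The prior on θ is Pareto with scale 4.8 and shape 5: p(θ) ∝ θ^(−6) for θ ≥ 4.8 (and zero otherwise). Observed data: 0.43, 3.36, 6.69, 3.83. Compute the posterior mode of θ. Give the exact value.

θ̂_MAP = 6.69

The Uniform(0, θ) likelihood is θ^(−n) for θ ≥ max(xᵢ), zero otherwise. Here max(xᵢ) = 6.69.
Posterior ∝ θ^(−6) · θ^(−4) = θ^(−10) on θ ≥ max(4.8, 6.69) = 6.69.
This density is strictly decreasing in θ, so the posterior mode lies at the lower boundary of the support.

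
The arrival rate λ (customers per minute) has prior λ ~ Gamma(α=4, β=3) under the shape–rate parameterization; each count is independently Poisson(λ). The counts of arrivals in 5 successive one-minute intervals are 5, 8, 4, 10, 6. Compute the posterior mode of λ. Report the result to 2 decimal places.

Σxᵢ = 5+8+4+10+6 = 33, with n = 5.
Posterior ∝ λ^3e^(−3λ) · λ^33e^(−5λ) = λ^36e^(−8λ), i.e. Gamma(shape=37, rate=8).
The mode of a Gamma(a, b) with a ≥ 1 (shape–rate) is (a−1)/b = 36/8 ≈ 4.50.

λ̂_MAP = 4.50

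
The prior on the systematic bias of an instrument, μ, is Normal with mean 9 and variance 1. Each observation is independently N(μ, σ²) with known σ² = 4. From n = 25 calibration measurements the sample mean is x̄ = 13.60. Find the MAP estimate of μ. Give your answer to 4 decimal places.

μ̂_MAP = 12.9655

n = 25, x̄ = 13.60.
For a Normal prior and Normal likelihood with known variance, the posterior is Normal; its mode equals its mean, the precision-weighted average.
Prior precision 1/σ₀² = 1/1 = 1; data precision n/σ² = 25/4 = 6.25.
μ̂ = (1·9 + 6.25·13.6) / (1 + 6.25) = 94/7.25 = 376/29 ≈ 12.9655.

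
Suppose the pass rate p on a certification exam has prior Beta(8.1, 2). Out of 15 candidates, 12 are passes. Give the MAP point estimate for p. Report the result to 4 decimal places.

p̂_MAP = 0.8268

Prior: Beta(8.1, 2).
Data: 12 successes in 15 trials. The binomial likelihood contributes p^12(1−p)^3, so the posterior is Beta(8.1+12, 2+3) = Beta(20.1, 5).
For Beta(a, b) with a, b > 1 the mode is (a−1)/(a+b−2) = 19.1/23.1 ≈ 0.8268.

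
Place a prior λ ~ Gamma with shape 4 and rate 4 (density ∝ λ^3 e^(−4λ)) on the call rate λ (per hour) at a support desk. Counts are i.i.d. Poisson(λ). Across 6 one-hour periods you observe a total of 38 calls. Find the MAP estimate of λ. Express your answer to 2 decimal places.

λ̂_MAP = 4.10

Σxᵢ = 38, n = 6.
Posterior ∝ λ^3e^(−4λ) · λ^38e^(−6λ) = λ^41e^(−10λ), i.e. Gamma(shape=42, rate=10).
The mode of a Gamma(a, b) with a ≥ 1 (shape–rate) is (a−1)/b = 41/10 ≈ 4.10.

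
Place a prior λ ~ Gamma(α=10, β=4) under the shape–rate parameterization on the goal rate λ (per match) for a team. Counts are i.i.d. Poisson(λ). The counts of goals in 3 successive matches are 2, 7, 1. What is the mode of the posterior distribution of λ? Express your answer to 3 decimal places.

Σxᵢ = 2+7+1 = 10, with n = 3.
Posterior ∝ λ^9e^(−4λ) · λ^10e^(−3λ) = λ^19e^(−7λ), i.e. Gamma(shape=20, rate=7).
The mode of a Gamma(a, b) with a ≥ 1 (shape–rate) is (a−1)/b = 19/7 ≈ 2.714.

λ̂_MAP = 2.714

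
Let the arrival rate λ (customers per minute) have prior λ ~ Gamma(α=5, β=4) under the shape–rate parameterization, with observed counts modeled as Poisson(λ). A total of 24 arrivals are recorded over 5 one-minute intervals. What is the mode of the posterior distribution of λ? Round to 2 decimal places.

Σxᵢ = 24, n = 5.
Posterior ∝ λ^4e^(−4λ) · λ^24e^(−5λ) = λ^28e^(−9λ), i.e. Gamma(shape=29, rate=9).
The mode of a Gamma(a, b) with a ≥ 1 (shape–rate) is (a−1)/b = 28/9 ≈ 3.11.

λ̂_MAP = 3.11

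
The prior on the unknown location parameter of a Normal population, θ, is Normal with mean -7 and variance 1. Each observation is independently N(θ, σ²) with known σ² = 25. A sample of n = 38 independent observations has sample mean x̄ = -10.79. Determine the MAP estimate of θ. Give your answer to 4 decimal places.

θ̂_MAP = -9.2860

n = 38, x̄ = -10.79.
For a Normal prior and Normal likelihood with known variance, the posterior is Normal; its mode equals its mean, the precision-weighted average.
Prior precision 1/σ₀² = 1/1 = 1; data precision n/σ² = 38/25 = 1.52.
θ̂ = (1·(-7) + 1.52·(-10.79)) / (1 + 1.52) = (-23.4008)/2.52 = -29251/3150 ≈ -9.2860.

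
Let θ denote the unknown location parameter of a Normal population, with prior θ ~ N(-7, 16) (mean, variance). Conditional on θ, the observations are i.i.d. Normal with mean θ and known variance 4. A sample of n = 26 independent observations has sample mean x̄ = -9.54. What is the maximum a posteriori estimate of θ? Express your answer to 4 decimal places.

n = 26, x̄ = -9.54.
For a Normal prior and Normal likelihood with known variance, the posterior is Normal; its mode equals its mean, the precision-weighted average.
Prior precision 1/σ₀² = 1/16 = 0.0625; data precision n/σ² = 26/4 = 6.5.
θ̂ = (0.0625·(-7) + 6.5·(-9.54)) / (0.0625 + 6.5) = (-62.4475)/6.5625 = -24979/2625 ≈ -9.5158.

θ̂_MAP = -9.5158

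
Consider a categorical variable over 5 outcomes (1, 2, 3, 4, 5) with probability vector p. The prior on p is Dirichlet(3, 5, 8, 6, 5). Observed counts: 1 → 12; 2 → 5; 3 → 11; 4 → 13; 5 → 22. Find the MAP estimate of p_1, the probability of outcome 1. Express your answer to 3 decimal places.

The posterior is Dirichlet(αᵢ + nᵢ) = Dirichlet(15, 10, 19, 19, 27).
For a Dirichlet(a₁,…,a_K) with all aᵢ > 1, the mode has j-th component (aⱼ − 1)/(Σaᵢ − K).
Here Σaᵢ = 90 and K = 5, so p_1 = (15 − 1)/(90 − 5) = 14/85 ≈ 0.165.

MAP estimate: 0.165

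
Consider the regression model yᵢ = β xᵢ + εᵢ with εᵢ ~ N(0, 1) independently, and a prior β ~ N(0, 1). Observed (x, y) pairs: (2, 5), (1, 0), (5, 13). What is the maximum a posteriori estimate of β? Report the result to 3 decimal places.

log p(β | y) = −Σ(yᵢ − βxᵢ)²/(2·1) − β²/(2·1) + const.
Setting the derivative to zero: Σxᵢ(yᵢ − βxᵢ)/1 − β/1 = 0, so β = Σxᵢyᵢ / (Σxᵢ² + σ²/τ²).
Σxᵢyᵢ = 2·5 + 1·0 + 5·13 = 75; Σxᵢ² = 30; σ²/τ² = 1.
β̂_MAP = 75 / (30 + 1) = 75/31 ≈ 2.419.

β̂_MAP = 2.419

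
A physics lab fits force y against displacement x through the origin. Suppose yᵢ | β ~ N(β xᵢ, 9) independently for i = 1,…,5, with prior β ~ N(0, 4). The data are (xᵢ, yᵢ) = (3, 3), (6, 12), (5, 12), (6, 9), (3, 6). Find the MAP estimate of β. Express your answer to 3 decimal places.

log p(β | y) = −Σ(yᵢ − βxᵢ)²/(2·9) − β²/(2·4) + const.
Setting the derivative to zero: Σxᵢ(yᵢ − βxᵢ)/9 − β/4 = 0, so β = Σxᵢyᵢ / (Σxᵢ² + σ²/τ²).
Σxᵢyᵢ = 3·3 + 6·12 + 5·12 + 6·9 + 3·6 = 213; Σxᵢ² = 115; σ²/τ² = 2.25.
β̂_MAP = 213 / (115 + 2.25) = 213/117.25 ≈ 1.817.

β̂_MAP = 1.817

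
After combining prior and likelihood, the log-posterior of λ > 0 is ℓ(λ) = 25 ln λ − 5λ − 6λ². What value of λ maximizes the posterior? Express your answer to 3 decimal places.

ℓ'(λ) = 25/λ − 5 − 12λ. Setting this to zero and multiplying by λ: 12λ² + 5λ − 25 = 0.
λ = (−5 + √(5² + 4·12·25)) / (2·12) = (−5 + √1225) / 24 = (−5 + 35)/24 = 5/4.
ℓ''(λ) = −25/λ² − 12 < 0, confirming a maximum.

λ̂_MAP = 1.250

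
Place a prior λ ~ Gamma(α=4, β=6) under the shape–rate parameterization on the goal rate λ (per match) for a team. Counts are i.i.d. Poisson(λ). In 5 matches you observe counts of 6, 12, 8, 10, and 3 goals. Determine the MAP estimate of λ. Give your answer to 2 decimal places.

Σxᵢ = 6+12+8+10+3 = 39, with n = 5.
Posterior ∝ λ^3e^(−6λ) · λ^39e^(−5λ) = λ^42e^(−11λ), i.e. Gamma(shape=43, rate=11).
The mode of a Gamma(a, b) with a ≥ 1 (shape–rate) is (a−1)/b = 42/11 ≈ 3.82.

λ̂_MAP = 3.82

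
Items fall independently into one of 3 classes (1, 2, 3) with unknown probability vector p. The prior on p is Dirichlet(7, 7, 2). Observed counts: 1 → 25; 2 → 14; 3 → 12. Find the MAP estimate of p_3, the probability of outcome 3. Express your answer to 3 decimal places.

The posterior is Dirichlet(αᵢ + nᵢ) = Dirichlet(32, 21, 14).
For a Dirichlet(a₁,…,a_K) with all aᵢ > 1, the mode has j-th component (aⱼ − 1)/(Σaᵢ − K).
Here Σaᵢ = 67 and K = 3, so p_3 = (14 − 1)/(67 − 3) = 13/64 ≈ 0.203.

MAP estimate: 0.203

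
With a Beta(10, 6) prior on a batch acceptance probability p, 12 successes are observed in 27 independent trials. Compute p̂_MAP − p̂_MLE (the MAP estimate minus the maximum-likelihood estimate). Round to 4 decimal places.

MAP − MLE = 0.0678

Posterior is Beta(22, 21); MAP = (22−1)/(43−2) = 21/41 ≈ 0.51220.
MLE ignores the prior: p̂_MLE = k/n = 12/27 ≈ 0.44444.
Difference = 21/41 − 12/27 = 25/369 ≈ 0.0678.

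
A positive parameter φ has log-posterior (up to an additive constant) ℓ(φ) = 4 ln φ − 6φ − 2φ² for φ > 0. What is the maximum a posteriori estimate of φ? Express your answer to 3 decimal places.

ℓ'(φ) = 4/φ − 6 − 4φ. Setting this to zero and multiplying by φ: 4φ² + 6φ − 4 = 0.
φ = (−6 + √(6² + 4·4·4)) / (2·4) = (−6 + √100) / 8 = (−6 + 10)/8 = 1/2.
ℓ''(φ) = −4/φ² − 4 < 0, confirming a maximum.

φ̂_MAP = 0.500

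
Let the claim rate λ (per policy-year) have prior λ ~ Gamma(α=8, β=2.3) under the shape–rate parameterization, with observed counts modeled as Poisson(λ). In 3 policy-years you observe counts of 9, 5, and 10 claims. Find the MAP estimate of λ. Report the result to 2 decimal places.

Σxᵢ = 9+5+10 = 24, with n = 3.
Posterior ∝ λ^7e^(−2.3λ) · λ^24e^(−3λ) = λ^31e^(−5.3λ), i.e. Gamma(shape=32, rate=5.3).
The mode of a Gamma(a, b) with a ≥ 1 (shape–rate) is (a−1)/b = 31/5.3 ≈ 5.85.

λ̂_MAP = 5.85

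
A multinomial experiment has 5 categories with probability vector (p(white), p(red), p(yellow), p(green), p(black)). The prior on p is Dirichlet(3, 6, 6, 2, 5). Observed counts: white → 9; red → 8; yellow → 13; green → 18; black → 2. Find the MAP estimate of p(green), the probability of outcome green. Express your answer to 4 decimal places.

The posterior is Dirichlet(αᵢ + nᵢ) = Dirichlet(12, 14, 19, 20, 7).
For a Dirichlet(a₁,…,a_K) with all aᵢ > 1, the mode has j-th component (aⱼ − 1)/(Σaᵢ − K).
Here Σaᵢ = 72 and K = 5, so p(green) = (20 − 1)/(72 − 5) = 19/67 ≈ 0.2836.

MAP estimate of p(green) = 0.2836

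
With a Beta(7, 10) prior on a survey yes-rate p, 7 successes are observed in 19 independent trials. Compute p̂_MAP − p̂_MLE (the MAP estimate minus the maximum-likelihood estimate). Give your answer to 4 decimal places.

Posterior is Beta(14, 22); MAP = (14−1)/(36−2) = 13/34 ≈ 0.38235.
MLE ignores the prior: p̂_MLE = k/n = 7/19 ≈ 0.36842.
Difference = 13/34 − 7/19 = 9/646 ≈ 0.0139.

MAP − MLE = 0.0139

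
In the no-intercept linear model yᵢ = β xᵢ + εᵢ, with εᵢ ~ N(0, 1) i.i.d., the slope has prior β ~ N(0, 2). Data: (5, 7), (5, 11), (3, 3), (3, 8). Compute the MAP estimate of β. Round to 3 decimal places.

β̂_MAP = 1.796

log p(β | y) = −Σ(yᵢ − βxᵢ)²/(2·1) − β²/(2·2) + const.
Setting the derivative to zero: Σxᵢ(yᵢ − βxᵢ)/1 − β/2 = 0, so β = Σxᵢyᵢ / (Σxᵢ² + σ²/τ²).
Σxᵢyᵢ = 5·7 + 5·11 + 3·3 + 3·8 = 123; Σxᵢ² = 68; σ²/τ² = 0.5.
β̂_MAP = 123 / (68 + 0.5) = 123/68.5 ≈ 1.796.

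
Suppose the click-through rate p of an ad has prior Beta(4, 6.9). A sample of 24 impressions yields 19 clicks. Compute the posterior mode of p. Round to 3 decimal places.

p̂_MAP = 0.669

Prior: Beta(4, 6.9).
Data: 19 successes in 24 trials. The binomial likelihood contributes p^19(1−p)^5, so the posterior is Beta(4+19, 6.9+5) = Beta(23, 11.9).
For Beta(a, b) with a, b > 1 the mode is (a−1)/(a+b−2) = 22/32.9 ≈ 0.669.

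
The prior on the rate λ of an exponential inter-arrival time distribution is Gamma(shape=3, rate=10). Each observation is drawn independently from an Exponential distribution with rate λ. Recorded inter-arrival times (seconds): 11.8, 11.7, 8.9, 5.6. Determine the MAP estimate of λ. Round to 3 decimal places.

The Exponential(rate=λ) likelihood is ∝ λ^n e^(−λΣtᵢ). Here n = 4 and Σtᵢ = 11.8 + 11.7 + 8.9 + 5.6 = 38.
Posterior ∝ λ^2e^(−10λ) · λ^4e^(−38λ) = λ^6e^(−48λ), i.e. Gamma(7, 48).
Mode = (a−1)/b = 6/48 ≈ 0.125.

λ̂_MAP = 0.125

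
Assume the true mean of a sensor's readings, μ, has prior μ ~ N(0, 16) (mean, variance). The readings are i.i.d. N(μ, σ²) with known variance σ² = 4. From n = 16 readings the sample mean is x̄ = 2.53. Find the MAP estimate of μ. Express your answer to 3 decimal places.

μ̂_MAP = 2.491

n = 16, x̄ = 2.53.
For a Normal prior and Normal likelihood with known variance, the posterior is Normal; its mode equals its mean, the precision-weighted average.
Prior precision 1/σ₀² = 1/16 = 0.0625; data precision n/σ² = 16/4 = 4.
μ̂ = (0.0625·0 + 4·2.53) / (0.0625 + 4) = 10.12/4.0625 = 4048/1625 ≈ 2.491.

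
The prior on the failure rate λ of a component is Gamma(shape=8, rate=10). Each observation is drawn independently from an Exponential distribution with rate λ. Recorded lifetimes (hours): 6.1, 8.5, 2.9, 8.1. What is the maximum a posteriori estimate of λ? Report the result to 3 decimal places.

λ̂_MAP = 0.309

The Exponential(rate=λ) likelihood is ∝ λ^n e^(−λΣtᵢ). Here n = 4 and Σtᵢ = 6.1 + 8.5 + 2.9 + 8.1 = 25.6.
Posterior ∝ λ^7e^(−10λ) · λ^4e^(−25.6λ) = λ^11e^(−35.6λ), i.e. Gamma(12, 35.6).
Mode = (a−1)/b = 11/35.6 ≈ 0.309.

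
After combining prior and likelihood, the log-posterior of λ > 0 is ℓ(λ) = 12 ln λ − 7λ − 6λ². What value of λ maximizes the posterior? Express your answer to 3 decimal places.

λ̂_MAP = 0.750

ℓ'(λ) = 12/λ − 7 − 12λ. Setting this to zero and multiplying by λ: 12λ² + 7λ − 12 = 0.
λ = (−7 + √(7² + 4·12·12)) / (2·12) = (−7 + √625) / 24 = (−7 + 25)/24 = 3/4.
ℓ''(λ) = −12/λ² − 12 < 0, confirming a maximum.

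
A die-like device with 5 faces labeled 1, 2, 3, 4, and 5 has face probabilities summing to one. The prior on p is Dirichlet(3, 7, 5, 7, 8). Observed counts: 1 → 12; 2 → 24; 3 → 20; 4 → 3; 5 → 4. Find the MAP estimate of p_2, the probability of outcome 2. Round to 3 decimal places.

MAP estimate: 0.341

The posterior is Dirichlet(αᵢ + nᵢ) = Dirichlet(15, 31, 25, 10, 12).
For a Dirichlet(a₁,…,a_K) with all aᵢ > 1, the mode has j-th component (aⱼ − 1)/(Σaᵢ − K).
Here Σaᵢ = 93 and K = 5, so p_2 = (31 − 1)/(93 − 5) = 30/88 ≈ 0.341.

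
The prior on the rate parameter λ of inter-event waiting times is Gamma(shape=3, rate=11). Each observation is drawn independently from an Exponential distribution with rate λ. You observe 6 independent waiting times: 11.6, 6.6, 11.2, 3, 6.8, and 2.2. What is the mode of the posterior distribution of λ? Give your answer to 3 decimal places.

The Exponential(rate=λ) likelihood is ∝ λ^n e^(−λΣtᵢ). Here n = 6 and Σtᵢ = 11.6 + 6.6 + 11.2 + 3 + 6.8 + 2.2 = 41.4.
Posterior ∝ λ^2e^(−11λ) · λ^6e^(−41.4λ) = λ^8e^(−52.4λ), i.e. Gamma(9, 52.4).
Mode = (a−1)/b = 8/52.4 ≈ 0.153.

λ̂_MAP = 0.153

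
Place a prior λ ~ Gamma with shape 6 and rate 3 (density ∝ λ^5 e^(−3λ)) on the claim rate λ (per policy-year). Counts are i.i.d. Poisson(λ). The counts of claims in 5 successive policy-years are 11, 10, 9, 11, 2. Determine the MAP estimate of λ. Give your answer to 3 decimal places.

Σxᵢ = 11+10+9+11+2 = 43, with n = 5.
Posterior ∝ λ^5e^(−3λ) · λ^43e^(−5λ) = λ^48e^(−8λ), i.e. Gamma(shape=49, rate=8).
The mode of a Gamma(a, b) with a ≥ 1 (shape–rate) is (a−1)/b = 48/8 ≈ 6.000.

λ̂_MAP = 6.000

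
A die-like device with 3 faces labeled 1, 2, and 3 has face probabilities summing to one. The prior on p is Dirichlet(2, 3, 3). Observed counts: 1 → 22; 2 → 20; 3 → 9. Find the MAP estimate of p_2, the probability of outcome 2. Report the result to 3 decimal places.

MAP estimate: 0.393

The posterior is Dirichlet(αᵢ + nᵢ) = Dirichlet(24, 23, 12).
For a Dirichlet(a₁,…,a_K) with all aᵢ > 1, the mode has j-th component (aⱼ − 1)/(Σaᵢ − K).
Here Σaᵢ = 59 and K = 3, so p_2 = (23 − 1)/(59 − 3) = 22/56 ≈ 0.393.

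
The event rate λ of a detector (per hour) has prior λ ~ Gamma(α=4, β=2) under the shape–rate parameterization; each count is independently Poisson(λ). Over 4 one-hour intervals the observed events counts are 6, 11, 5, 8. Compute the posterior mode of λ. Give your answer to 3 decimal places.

Σxᵢ = 6+11+5+8 = 30, with n = 4.
Posterior ∝ λ^3e^(−2λ) · λ^30e^(−4λ) = λ^33e^(−6λ), i.e. Gamma(shape=34, rate=6).
The mode of a Gamma(a, b) with a ≥ 1 (shape–rate) is (a−1)/b = 33/6 ≈ 5.500.

λ̂_MAP = 5.500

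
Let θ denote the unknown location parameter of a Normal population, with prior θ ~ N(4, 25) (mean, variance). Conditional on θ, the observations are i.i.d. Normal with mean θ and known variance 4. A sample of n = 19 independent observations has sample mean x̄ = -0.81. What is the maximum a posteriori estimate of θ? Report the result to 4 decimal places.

n = 19, x̄ = -0.81.
For a Normal prior and Normal likelihood with known variance, the posterior is Normal; its mode equals its mean, the precision-weighted average.
Prior precision 1/σ₀² = 1/25 = 0.04; data precision n/σ² = 19/4 = 4.75.
θ̂ = (0.04·4 + 4.75·(-0.81)) / (0.04 + 4.75) = (-3.6875)/4.79 = -1475/1916 ≈ -0.7698.

θ̂_MAP = -0.7698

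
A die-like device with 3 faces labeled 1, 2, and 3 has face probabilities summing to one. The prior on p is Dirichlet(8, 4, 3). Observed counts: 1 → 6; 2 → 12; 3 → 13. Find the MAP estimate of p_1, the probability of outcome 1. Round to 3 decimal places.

MAP estimate: 0.302

The posterior is Dirichlet(αᵢ + nᵢ) = Dirichlet(14, 16, 16).
For a Dirichlet(a₁,…,a_K) with all aᵢ > 1, the mode has j-th component (aⱼ − 1)/(Σaᵢ − K).
Here Σaᵢ = 46 and K = 3, so p_1 = (14 − 1)/(46 − 3) = 13/43 ≈ 0.302.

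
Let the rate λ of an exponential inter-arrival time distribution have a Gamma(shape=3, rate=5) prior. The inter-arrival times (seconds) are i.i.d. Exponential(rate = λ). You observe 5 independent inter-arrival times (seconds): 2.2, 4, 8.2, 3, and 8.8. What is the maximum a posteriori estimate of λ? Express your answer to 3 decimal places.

λ̂_MAP = 0.224

The Exponential(rate=λ) likelihood is ∝ λ^n e^(−λΣtᵢ). Here n = 5 and Σtᵢ = 2.2 + 4 + 8.2 + 3 + 8.8 = 26.2.
Posterior ∝ λ^2e^(−5λ) · λ^5e^(−26.2λ) = λ^7e^(−31.2λ), i.e. Gamma(8, 31.2).
Mode = (a−1)/b = 7/31.2 ≈ 0.224.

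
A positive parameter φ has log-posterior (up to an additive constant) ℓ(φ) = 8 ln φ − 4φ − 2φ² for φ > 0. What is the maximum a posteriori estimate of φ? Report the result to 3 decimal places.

φ̂_MAP = 1.000

ℓ'(φ) = 8/φ − 4 − 4φ. Setting this to zero and multiplying by φ: 4φ² + 4φ − 8 = 0.
φ = (−4 + √(4² + 4·4·8)) / (2·4) = (−4 + √144) / 8 = (−4 + 12)/8 = 1.
ℓ''(φ) = −8/φ² − 4 < 0, confirming a maximum.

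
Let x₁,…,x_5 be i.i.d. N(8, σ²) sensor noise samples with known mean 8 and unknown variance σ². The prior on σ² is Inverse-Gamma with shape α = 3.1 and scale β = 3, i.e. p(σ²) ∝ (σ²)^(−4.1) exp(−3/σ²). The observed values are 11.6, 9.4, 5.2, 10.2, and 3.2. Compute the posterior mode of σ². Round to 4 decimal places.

σ̂²_MAP = 4.2909

Sum of squared deviations about the known mean: SS = (11.6−8)² + (9.4−8)² + (5.2−8)² + (10.2−8)² + (3.2−8)² = 50.64.
The Normal likelihood contributes (σ²)^(−n/2) exp(−SS/(2σ²)), so the posterior is Inverse-Gamma(α + n/2, β + SS/2) = Inverse-Gamma(5.6, 28.32).
The mode of Inverse-Gamma(a, b) is b/(a+1) = 28.32/6.6 ≈ 4.2909.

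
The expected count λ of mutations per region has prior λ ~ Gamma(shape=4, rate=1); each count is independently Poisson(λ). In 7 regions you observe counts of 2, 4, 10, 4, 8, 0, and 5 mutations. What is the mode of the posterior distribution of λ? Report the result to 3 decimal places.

λ̂_MAP = 4.500

Σxᵢ = 2+4+10+4+8+0+5 = 33, with n = 7.
Posterior ∝ λ^3e^(−1λ) · λ^33e^(−7λ) = λ^36e^(−8λ), i.e. Gamma(shape=37, rate=8).
The mode of a Gamma(a, b) with a ≥ 1 (shape–rate) is (a−1)/b = 36/8 ≈ 4.500.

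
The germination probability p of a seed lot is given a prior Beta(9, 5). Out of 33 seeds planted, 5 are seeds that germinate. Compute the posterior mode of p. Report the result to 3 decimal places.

Prior: Beta(9, 5).
Data: 5 successes in 33 trials. The binomial likelihood contributes p^5(1−p)^28, so the posterior is Beta(9+5, 5+28) = Beta(14, 33).
For Beta(a, b) with a, b > 1 the mode is (a−1)/(a+b−2) = 13/45 ≈ 0.289.

p̂_MAP = 0.289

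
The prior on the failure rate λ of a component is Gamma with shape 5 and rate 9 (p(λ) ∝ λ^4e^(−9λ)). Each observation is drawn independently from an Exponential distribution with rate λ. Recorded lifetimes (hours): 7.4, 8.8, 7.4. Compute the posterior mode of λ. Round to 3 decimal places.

λ̂_MAP = 0.215

The Exponential(rate=λ) likelihood is ∝ λ^n e^(−λΣtᵢ). Here n = 3 and Σtᵢ = 7.4 + 8.8 + 7.4 = 23.6.
Posterior ∝ λ^4e^(−9λ) · λ^3e^(−23.6λ) = λ^7e^(−32.6λ), i.e. Gamma(8, 32.6).
Mode = (a−1)/b = 7/32.6 ≈ 0.215.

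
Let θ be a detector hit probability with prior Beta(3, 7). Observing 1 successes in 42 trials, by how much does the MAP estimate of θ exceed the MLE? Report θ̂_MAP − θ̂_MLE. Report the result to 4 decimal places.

MAP − MLE = 0.0362

Posterior is Beta(4, 48); MAP = (4−1)/(52−2) = 3/50 ≈ 0.06000.
MLE ignores the prior: θ̂_MLE = k/n = 1/42 ≈ 0.02381.
Difference = 3/50 − 1/42 = 19/525 ≈ 0.0362.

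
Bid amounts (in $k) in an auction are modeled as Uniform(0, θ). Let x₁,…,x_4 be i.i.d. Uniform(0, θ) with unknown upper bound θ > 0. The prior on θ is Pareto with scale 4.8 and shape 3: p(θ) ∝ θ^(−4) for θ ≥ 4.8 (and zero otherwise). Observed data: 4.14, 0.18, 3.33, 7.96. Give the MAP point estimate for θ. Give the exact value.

θ̂_MAP = 7.96

The Uniform(0, θ) likelihood is θ^(−n) for θ ≥ max(xᵢ), zero otherwise. Here max(xᵢ) = 7.96.
Posterior ∝ θ^(−4) · θ^(−4) = θ^(−8) on θ ≥ max(4.8, 7.96) = 7.96.
This density is strictly decreasing in θ, so the posterior mode lies at the lower boundary of the support.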